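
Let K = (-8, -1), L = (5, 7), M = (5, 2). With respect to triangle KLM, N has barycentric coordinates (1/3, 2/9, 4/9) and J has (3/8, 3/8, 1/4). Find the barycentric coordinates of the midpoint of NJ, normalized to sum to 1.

Since both coordinate triples sum to 1, the midpoint's barycentrics are the componentwise average.
(1/3+3/8)/2 = 17/48; similarly 43/144 and 25/72.

(17/48, 43/144, 25/72)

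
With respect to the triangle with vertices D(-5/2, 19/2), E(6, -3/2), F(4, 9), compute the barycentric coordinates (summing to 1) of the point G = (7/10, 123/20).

(3/5, 3/10, 1/10)

Signed area of the reference triangle: [DEF] = ½·((-5/2)·(-3/2−9) + 6·(9−(19/2)) + 4·(19/2−(-3/2))) = ½·(105/4 − 3 + 44) = 269/8.
[GEF] = ½·((7/10)·(-3/2−9) + 6·(9−(123/20)) + 4·(123/20−(-3/2))) = ½·(-147/20 + 171/10 + 153/5) = 807/40, so the D-coordinate is (807/40)/(269/8) = 3/5.
[DGF] = ½·((-5/2)·(123/20−9) + (7/10)·(9−(19/2)) + 4·(19/2−(123/20))) = ½·(57/8 − 7/20 + 67/5) = 807/80, so the E-coordinate is 3/10.
[DEG] = ½·((-5/2)·(-3/2−(123/20)) + 6·(123/20−(19/2)) + (7/10)·(19/2−(-3/2))) = ½·(153/8 − 201/10 + 77/10) = 269/80, so the F-coordinate is 1/10.
Check: 3/5 + 3/10 + 1/10 = 1.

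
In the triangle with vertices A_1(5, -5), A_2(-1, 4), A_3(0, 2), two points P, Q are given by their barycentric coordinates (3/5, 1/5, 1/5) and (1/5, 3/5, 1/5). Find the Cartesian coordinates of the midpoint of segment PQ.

Barycentric coordinates of the midpoint are the average: (2/5, 2/5, 1/5).
Converting: (2/5)·A_1 + (2/5)·A_2 + (1/5)·A_3 = (8/5, 0).

(8/5, 0)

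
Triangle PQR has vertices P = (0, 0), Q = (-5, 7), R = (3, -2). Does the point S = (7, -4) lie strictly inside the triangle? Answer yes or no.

no

Barycentric coordinates of S: (-20/11, 2/11, 29/11).
The three coordinates are negative, positive, positive; a point is interior exactly when all three are positive.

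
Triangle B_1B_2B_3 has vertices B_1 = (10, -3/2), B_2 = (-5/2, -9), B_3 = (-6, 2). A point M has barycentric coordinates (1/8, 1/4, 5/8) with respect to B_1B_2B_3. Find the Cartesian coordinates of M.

(-25/8, -19/16)

M = (1/8)·B_1 + (1/4)·B_2 + (5/8)·B_3.
x-coordinate: (1/8)·10 + (1/4)·(-5/2) + (5/8)·(-6) = -25/8.
y-coordinate: (1/8)·(-3/2) + (1/4)·(-9) + (5/8)·2 = -19/16.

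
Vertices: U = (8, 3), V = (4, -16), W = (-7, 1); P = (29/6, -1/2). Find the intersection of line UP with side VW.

Barycentric coordinates of P with respect to UVW: (2/3, 1/6, 1/6).
On side VW the U-coordinate is zero; dropping P's U-weight 2/3 and renormalizing the remaining 1/6 : 1/6 gives weights 1/2, 1/2 on V, W.
Q = (1/2)·(4, -16) + (1/2)·(-7, 1) = (-3/2, -15/2).

(-3/2, -15/2)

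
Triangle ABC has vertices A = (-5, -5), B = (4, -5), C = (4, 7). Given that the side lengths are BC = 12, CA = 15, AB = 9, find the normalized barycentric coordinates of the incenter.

The incenter has barycentric coordinates proportional to the opposite side lengths: (12 : 15 : 9).
Normalizing by 12+15+9 = 36 gives (1/3, 5/12, 1/4).

(1/3, 5/12, 1/4)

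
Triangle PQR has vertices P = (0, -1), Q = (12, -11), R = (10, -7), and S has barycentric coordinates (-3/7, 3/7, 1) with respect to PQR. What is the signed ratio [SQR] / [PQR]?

The signed ratio [SQR]/[PQR] equals the barycentric coordinate of S at vertex P, which is -3/7.

-3/7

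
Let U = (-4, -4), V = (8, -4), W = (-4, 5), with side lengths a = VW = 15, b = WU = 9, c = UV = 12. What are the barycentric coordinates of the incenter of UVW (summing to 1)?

The incenter has barycentric coordinates proportional to the opposite side lengths: (15 : 9 : 12).
Normalizing by 15+9+12 = 36 gives (5/12, 1/4, 1/3).

(5/12, 1/4, 1/3)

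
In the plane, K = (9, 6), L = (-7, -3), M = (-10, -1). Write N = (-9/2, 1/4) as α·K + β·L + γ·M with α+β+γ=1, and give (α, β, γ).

(1/4, 1/4, 1/2)

Signed area of the reference triangle: [KLM] = ½·(9·(-3−(-1)) + (-7)·(-1−6) + (-10)·(6−(-3))) = ½·(-18 + 49 − 90) = -59/2.
[NLM] = ½·((-9/2)·(-3−(-1)) + (-7)·(-1−(1/4)) + (-10)·(1/4−(-3))) = ½·(9 + 35/4 − 65/2) = -59/8, so the K-coordinate is (-59/8)/(-59/2) = 1/4.
[KNM] = ½·(9·(1/4−(-1)) + (-9/2)·(-1−6) + (-10)·(6−(1/4))) = ½·(45/4 + 63/2 − 115/2) = -59/8, so the L-coordinate is 1/4.
[KLN] = ½·(9·(-3−(1/4)) + (-7)·(1/4−6) + (-9/2)·(6−(-3))) = ½·(-117/4 + 161/4 − 81/2) = -59/4, so the M-coordinate is 1/2.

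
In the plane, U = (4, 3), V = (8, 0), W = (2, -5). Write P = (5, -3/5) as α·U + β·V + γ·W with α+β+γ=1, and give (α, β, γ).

Signed area of the reference triangle: [UVW] = ½·(4·(0−(-5)) + 8·(-5−3) + 2·(3−0)) = ½·(20 − 64 + 6) = -19.
[PVW] = ½·(5·(0−(-5)) + 8·(-5−(-3/5)) + 2·(-3/5−0)) = ½·(25 − 176/5 − 6/5) = -57/10, so the U-coordinate is (-57/10)/(-19) = 3/10.
[UPW] = ½·(4·(-3/5−(-5)) + 5·(-5−3) + 2·(3−(-3/5))) = ½·(88/5 − 40 + 36/5) = -38/5, so the V-coordinate is 2/5.
[UVP] = ½·(4·(0−(-3/5)) + 8·(-3/5−3) + 5·(3−0)) = ½·(12/5 − 144/5 + 15) = -57/10, so the W-coordinate is 3/10.

(3/10, 2/5, 3/10)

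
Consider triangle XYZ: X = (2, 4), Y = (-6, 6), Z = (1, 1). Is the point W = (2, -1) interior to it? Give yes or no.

Barycentric coordinates of W: (-9/26, -5/26, 20/13).
The three coordinates are negative, negative, positive; a point is interior exactly when all three are positive.

no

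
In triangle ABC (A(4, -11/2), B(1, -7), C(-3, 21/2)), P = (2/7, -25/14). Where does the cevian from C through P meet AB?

(8/5, -67/10)

Barycentric coordinates of P with respect to ABC: (1/7, 4/7, 2/7).
On side AB the C-coordinate is zero; dropping P's C-weight 2/7 and renormalizing the remaining 1/7 : 4/7 gives weights 1/5, 4/5 on A, B.
Q = (1/5)·(4, -11/2) + (4/5)·(1, -7) = (8/5, -67/10).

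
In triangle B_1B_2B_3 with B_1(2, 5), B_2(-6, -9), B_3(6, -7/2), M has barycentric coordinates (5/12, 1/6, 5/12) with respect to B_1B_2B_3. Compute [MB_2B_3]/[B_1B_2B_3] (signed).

5/12

The signed ratio [MB_2B_3]/[B_1B_2B_3] equals the barycentric coordinate of M at vertex B_1, which is 5/12.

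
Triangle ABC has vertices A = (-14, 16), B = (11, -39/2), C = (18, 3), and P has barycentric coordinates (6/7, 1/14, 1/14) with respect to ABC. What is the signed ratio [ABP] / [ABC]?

1/14

The signed ratio [ABP]/[ABC] equals the barycentric coordinate of P at vertex C, which is 1/14.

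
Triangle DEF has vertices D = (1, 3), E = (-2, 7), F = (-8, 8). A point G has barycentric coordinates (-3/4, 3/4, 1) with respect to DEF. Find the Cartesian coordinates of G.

G = (-3/4)·D + (3/4)·E + 1·F.
x-coordinate: (-3/4)·1 + (3/4)·(-2) + 1·(-8) = -41/4.
y-coordinate: (-3/4)·3 + (3/4)·7 + 1·8 = 11.

(-41/4, 11)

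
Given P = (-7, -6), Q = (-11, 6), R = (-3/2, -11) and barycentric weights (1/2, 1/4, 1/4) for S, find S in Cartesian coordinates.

(-53/8, -17/4)

S = (1/2)·P + (1/4)·Q + (1/4)·R.
x-coordinate: (1/2)·(-7) + (1/4)·(-11) + (1/4)·(-3/2) = -53/8.
y-coordinate: (1/2)·(-6) + (1/4)·6 + (1/4)·(-11) = -17/4.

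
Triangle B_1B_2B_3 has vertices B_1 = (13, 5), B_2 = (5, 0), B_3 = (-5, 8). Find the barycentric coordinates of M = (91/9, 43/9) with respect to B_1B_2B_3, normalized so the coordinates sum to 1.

(7/9, 1/9, 1/9)

Signed area of the reference triangle: [B_1B_2B_3] = ½·(13·(0−8) + 5·(8−5) + (-5)·(5−0)) = ½·(-104 + 15 − 25) = -57.
[MB_2B_3] = ½·((91/9)·(0−8) + 5·(8−(43/9)) + (-5)·(43/9−0)) = ½·(-728/9 + 145/9 − 215/9) = -133/3, so the B_1-coordinate is (-133/3)/(-57) = 7/9.
[B_1MB_3] = ½·(13·(43/9−8) + (91/9)·(8−5) + (-5)·(5−(43/9))) = ½·(-377/9 + 91/3 − 10/9) = -19/3, so the B_2-coordinate is 1/9.
[B_1B_2M] = ½·(13·(0−(43/9)) + 5·(43/9−5) + (91/9)·(5−0)) = ½·(-559/9 − 10/9 + 455/9) = -19/3, so the B_3-coordinate is 1/9.
Check: 7/9 + 1/9 + 1/9 = 1.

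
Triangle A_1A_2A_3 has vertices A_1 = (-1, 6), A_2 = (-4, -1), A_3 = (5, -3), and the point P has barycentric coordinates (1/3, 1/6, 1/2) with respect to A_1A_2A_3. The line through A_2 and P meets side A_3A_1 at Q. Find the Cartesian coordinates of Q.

(13/5, 3/5)

Line A_2P meets A_3A_1 where the A_2-coordinate vanishes; zeroing P's A_2-weight and renormalizing leaves A_3, A_1-weights 1/2 : 1/3 → (3/5, 2/5).
So Q = (3/5)·A_3 + (2/5)·A_1 = (13/5, 3/5).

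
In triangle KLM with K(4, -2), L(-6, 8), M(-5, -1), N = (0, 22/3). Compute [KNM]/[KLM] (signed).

1

[KLM] = ½·(4·(8−(-1)) + (-6)·(-1−(-2)) + (-5)·(-2−8)) = ½·(36 − 6 + 50) = 40.
[KNM] = ½·(4·(22/3−(-1)) + 0·(-1−(-2)) + (-5)·(-2−(22/3))) = ½·(100/3 + 0 + 140/3) = 40, so the ratio is 40/40 = 1.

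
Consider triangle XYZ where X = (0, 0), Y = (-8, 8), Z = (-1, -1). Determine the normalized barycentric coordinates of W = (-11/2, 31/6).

(1/6, 2/3, 1/6)

Signed area of the reference triangle: [XYZ] = ½·(0·(8−(-1)) + (-8)·(-1−0) + (-1)·(0−8)) = ½·(0 + 8 + 8) = 8.
[WYZ] = ½·((-11/2)·(8−(-1)) + (-8)·(-1−(31/6)) + (-1)·(31/6−8)) = ½·(-99/2 + 148/3 + 17/6) = 4/3, so the X-coordinate is (4/3)/8 = 1/6.
[XWZ] = ½·(0·(31/6−(-1)) + (-11/2)·(-1−0) + (-1)·(0−(31/6))) = ½·(0 + 11/2 + 31/6) = 16/3, so the Y-coordinate is 2/3.
[XYW] = ½·(0·(8−(31/6)) + (-8)·(31/6−0) + (-11/2)·(0−8)) = ½·(0 − 124/3 + 44) = 4/3, so the Z-coordinate is 1/6.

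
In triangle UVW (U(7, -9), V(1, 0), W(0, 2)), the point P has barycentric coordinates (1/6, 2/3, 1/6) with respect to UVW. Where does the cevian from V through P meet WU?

(7/2, -7/2)

Line VP meets WU where the V-coordinate vanishes; zeroing P's V-weight and renormalizing leaves W, U-weights 1/6 : 1/6 → (1/2, 1/2).
So Q = (1/2)·W + (1/2)·U = (7/2, -7/2).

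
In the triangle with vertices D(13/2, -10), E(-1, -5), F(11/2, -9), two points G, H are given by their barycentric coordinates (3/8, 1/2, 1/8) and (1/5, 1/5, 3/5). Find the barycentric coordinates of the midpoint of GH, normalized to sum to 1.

(23/80, 7/20, 29/80)

Since both coordinate triples sum to 1, the midpoint's barycentrics are the componentwise average.
(3/8+1/5)/2 = 23/80; similarly 7/20 and 29/80.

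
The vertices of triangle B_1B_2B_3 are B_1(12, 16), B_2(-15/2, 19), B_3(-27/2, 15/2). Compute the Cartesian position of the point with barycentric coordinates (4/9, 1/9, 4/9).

(-3/2, 113/9)

M = (4/9)·B_1 + (1/9)·B_2 + (4/9)·B_3.
x-coordinate: (4/9)·12 + (1/9)·(-15/2) + (4/9)·(-27/2) = -3/2.
y-coordinate: (4/9)·16 + (1/9)·19 + (4/9)·(15/2) = 113/9.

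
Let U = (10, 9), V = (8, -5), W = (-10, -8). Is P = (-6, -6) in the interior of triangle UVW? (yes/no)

Barycentric coordinates of P: (4/41, 14/123, 97/123).
The three coordinates are positive, positive, positive; a point is interior exactly when all three are positive.

yes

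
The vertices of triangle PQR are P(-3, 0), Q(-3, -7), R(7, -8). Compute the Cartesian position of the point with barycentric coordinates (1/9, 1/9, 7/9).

(43/9, -7)

S = (1/9)·P + (1/9)·Q + (7/9)·R.
x-coordinate: (1/9)·(-3) + (1/9)·(-3) + (7/9)·7 = 43/9.
y-coordinate: (1/9)·0 + (1/9)·(-7) + (7/9)·(-8) = -7.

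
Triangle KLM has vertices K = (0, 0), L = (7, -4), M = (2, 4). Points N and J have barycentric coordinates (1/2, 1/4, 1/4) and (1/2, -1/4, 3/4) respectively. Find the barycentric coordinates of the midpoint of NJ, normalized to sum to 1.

(1/2, 0, 1/2)

Since both coordinate triples sum to 1, the midpoint's barycentrics are the componentwise average.
(1/2+1/2)/2 = 1/2; similarly 0 and 1/2.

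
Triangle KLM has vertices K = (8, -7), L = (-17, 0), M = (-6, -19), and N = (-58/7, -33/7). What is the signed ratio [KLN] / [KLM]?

1/7

[KLM] = ½·(8·(0−(-19)) + (-17)·(-19−(-7)) + (-6)·(-7−0)) = ½·(152 + 204 + 42) = 199.
[KLN] = ½·(8·(0−(-33/7)) + (-17)·(-33/7−(-7)) + (-58/7)·(-7−0)) = ½·(264/7 − 272/7 + 58) = 199/7, so the ratio is (199/7)/199 = 1/7.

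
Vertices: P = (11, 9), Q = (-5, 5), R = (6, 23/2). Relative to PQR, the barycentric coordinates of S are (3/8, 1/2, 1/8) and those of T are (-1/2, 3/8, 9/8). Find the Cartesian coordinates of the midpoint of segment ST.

(7/8, 141/16)

Barycentric coordinates of the midpoint are the average: (-1/16, 7/16, 5/8).
Converting: (-1/16)·P + (7/16)·Q + (5/8)·R = (7/8, 141/16).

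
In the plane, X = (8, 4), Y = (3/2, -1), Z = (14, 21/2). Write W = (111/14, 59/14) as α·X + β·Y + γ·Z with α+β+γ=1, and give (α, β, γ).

Signed area of the reference triangle: [XYZ] = ½·(8·(-1−(21/2)) + (3/2)·(21/2−4) + 14·(4−(-1))) = ½·(-92 + 39/4 + 70) = -49/8.
[WYZ] = ½·((111/14)·(-1−(21/2)) + (3/2)·(21/2−(59/14)) + 14·(59/14−(-1))) = ½·(-2553/28 + 66/7 + 73) = -35/8, so the X-coordinate is (-35/8)/(-49/8) = 5/7.
[XWZ] = ½·(8·(59/14−(21/2)) + (111/14)·(21/2−4) + 14·(4−(59/14))) = ½·(-352/7 + 1443/28 − 3) = -7/8, so the Y-coordinate is 1/7.
[XYW] = ½·(8·(-1−(59/14)) + (3/2)·(59/14−4) + (111/14)·(4−(-1))) = ½·(-292/7 + 9/28 + 555/14) = -7/8, so the Z-coordinate is 1/7.

(5/7, 1/7, 1/7)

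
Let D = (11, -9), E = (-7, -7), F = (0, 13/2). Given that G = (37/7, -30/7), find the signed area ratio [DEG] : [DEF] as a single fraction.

2/7

[DEF] = ½·(11·(-7−(13/2)) + (-7)·(13/2−(-9)) + 0·(-9−(-7))) = ½·(-297/2 − 217/2 + 0) = -257/2.
[DEG] = ½·(11·(-7−(-30/7)) + (-7)·(-30/7−(-9)) + (37/7)·(-9−(-7))) = ½·(-209/7 − 33 − 74/7) = -257/7, so the ratio is (-257/7)/(-257/2) = 2/7.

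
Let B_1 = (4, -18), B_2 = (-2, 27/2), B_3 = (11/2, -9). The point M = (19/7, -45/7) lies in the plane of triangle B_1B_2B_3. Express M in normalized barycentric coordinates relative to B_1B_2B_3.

Signed area of the reference triangle: [B_1B_2B_3] = ½·(4·(27/2−(-9)) + (-2)·(-9−(-18)) + (11/2)·(-18−(27/2))) = ½·(90 − 18 − 693/4) = -405/8.
[MB_2B_3] = ½·((19/7)·(27/2−(-9)) + (-2)·(-9−(-45/7)) + (11/2)·(-45/7−(27/2))) = ½·(855/14 + 36/7 − 3069/28) = -1215/56, so the B_1-coordinate is (-1215/56)/(-405/8) = 3/7.
[B_1MB_3] = ½·(4·(-45/7−(-9)) + (19/7)·(-9−(-18)) + (11/2)·(-18−(-45/7))) = ½·(72/7 + 171/7 − 891/14) = -405/28, so the B_2-coordinate is 2/7.
[B_1B_2M] = ½·(4·(27/2−(-45/7)) + (-2)·(-45/7−(-18)) + (19/7)·(-18−(27/2))) = ½·(558/7 − 162/7 − 171/2) = -405/28, so the B_3-coordinate is 2/7.
Check: 3/7 + 2/7 + 2/7 = 1.

(3/7, 2/7, 2/7)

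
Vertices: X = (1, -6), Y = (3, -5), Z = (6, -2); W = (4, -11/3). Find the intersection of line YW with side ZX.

Barycentric coordinates of W with respect to XYZ: (1/3, 1/9, 5/9).
On side ZX the Y-coordinate is zero; dropping W's Y-weight 1/9 and renormalizing the remaining 5/9 : 1/3 gives weights 5/8, 3/8 on Z, X.
V = (5/8)·(6, -2) + (3/8)·(1, -6) = (33/8, -7/2).

(33/8, -7/2)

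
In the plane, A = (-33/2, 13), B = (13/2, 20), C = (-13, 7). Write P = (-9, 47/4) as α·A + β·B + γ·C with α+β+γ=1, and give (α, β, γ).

(1/4, 1/4, 1/2)

Signed area of the reference triangle: [ABC] = ½·((-33/2)·(20−7) + (13/2)·(7−13) + (-13)·(13−20)) = ½·(-429/2 − 39 + 91) = -325/4.
[PBC] = ½·((-9)·(20−7) + (13/2)·(7−(47/4)) + (-13)·(47/4−20)) = ½·(-117 − 247/8 + 429/4) = -325/16, so the A-coordinate is (-325/16)/(-325/4) = 1/4.
[APC] = ½·((-33/2)·(47/4−7) + (-9)·(7−13) + (-13)·(13−(47/4))) = ½·(-627/8 + 54 − 65/4) = -325/16, so the B-coordinate is 1/4.
[ABP] = ½·((-33/2)·(20−(47/4)) + (13/2)·(47/4−13) + (-9)·(13−20)) = ½·(-1089/8 − 65/8 + 63) = -325/8, so the C-coordinate is 1/2.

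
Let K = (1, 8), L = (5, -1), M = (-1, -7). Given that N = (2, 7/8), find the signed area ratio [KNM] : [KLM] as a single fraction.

3/8

[KLM] = ½·(1·(-1−(-7)) + 5·(-7−8) + (-1)·(8−(-1))) = ½·(6 − 75 − 9) = -39.
[KNM] = ½·(1·(7/8−(-7)) + 2·(-7−8) + (-1)·(8−(7/8))) = ½·(63/8 − 30 − 57/8) = -117/8, so the ratio is (-117/8)/(-39) = 3/8.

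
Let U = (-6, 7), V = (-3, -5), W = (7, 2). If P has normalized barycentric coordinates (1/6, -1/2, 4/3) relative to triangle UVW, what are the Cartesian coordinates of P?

P = (1/6)·U + (-1/2)·V + (4/3)·W.
x-coordinate: (1/6)·(-6) + (-1/2)·(-3) + (4/3)·7 = 59/6.
y-coordinate: (1/6)·7 + (-1/2)·(-5) + (4/3)·2 = 19/3.

(59/6, 19/3)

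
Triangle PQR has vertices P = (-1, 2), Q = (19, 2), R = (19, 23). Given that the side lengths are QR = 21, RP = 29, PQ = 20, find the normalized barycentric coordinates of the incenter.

The incenter has barycentric coordinates proportional to the opposite side lengths: (21 : 29 : 20).
Normalizing by 21+29+20 = 70 gives (3/10, 29/70, 2/7).

(3/10, 29/70, 2/7)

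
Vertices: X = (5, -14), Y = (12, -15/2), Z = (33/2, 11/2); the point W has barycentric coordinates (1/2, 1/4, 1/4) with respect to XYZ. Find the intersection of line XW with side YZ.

Line XW meets YZ where the X-coordinate vanishes; zeroing W's X-weight and renormalizing leaves Y, Z-weights 1/4 : 1/4 → (1/2, 1/2).
So V = (1/2)·Y + (1/2)·Z = (57/4, -1).

(57/4, -1)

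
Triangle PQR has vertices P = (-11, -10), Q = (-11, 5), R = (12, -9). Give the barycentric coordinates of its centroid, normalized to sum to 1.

(1/3, 1/3, 1/3)

The centroid is the average of the vertices, so each weight is 1/3.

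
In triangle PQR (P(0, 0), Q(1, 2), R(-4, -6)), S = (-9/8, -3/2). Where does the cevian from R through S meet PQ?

Barycentric coordinates of S with respect to PQR: (1/4, 3/8, 3/8).
On side PQ the R-coordinate is zero; dropping S's R-weight 3/8 and renormalizing the remaining 1/4 : 3/8 gives weights 2/5, 3/5 on P, Q.
T = (2/5)·(0, 0) + (3/5)·(1, 2) = (3/5, 6/5).

(3/5, 6/5)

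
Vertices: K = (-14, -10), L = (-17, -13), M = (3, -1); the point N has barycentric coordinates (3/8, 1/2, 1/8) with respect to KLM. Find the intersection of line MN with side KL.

(-110/7, -82/7)

Line MN meets KL where the M-coordinate vanishes; zeroing N's M-weight and renormalizing leaves K, L-weights 3/8 : 1/2 → (3/7, 4/7).
So J = (3/7)·K + (4/7)·L = (-110/7, -82/7).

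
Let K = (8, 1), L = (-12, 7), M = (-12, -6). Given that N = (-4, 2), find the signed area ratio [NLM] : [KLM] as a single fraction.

2/5

[KLM] = ½·(8·(7−(-6)) + (-12)·(-6−1) + (-12)·(1−7)) = ½·(104 + 84 + 72) = 130.
[NLM] = ½·((-4)·(7−(-6)) + (-12)·(-6−2) + (-12)·(2−7)) = ½·(-52 + 96 + 60) = 52, so the ratio is 52/130 = 2/5.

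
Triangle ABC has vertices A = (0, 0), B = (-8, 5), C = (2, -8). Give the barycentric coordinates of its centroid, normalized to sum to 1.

The centroid is the average of the vertices, so each weight is 1/3.

(1/3, 1/3, 1/3)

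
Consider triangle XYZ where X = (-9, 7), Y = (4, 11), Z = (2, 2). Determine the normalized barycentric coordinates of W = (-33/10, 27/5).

Signed area of the reference triangle: [XYZ] = ½·((-9)·(11−2) + 4·(2−7) + 2·(7−11)) = ½·(-81 − 20 − 8) = -109/2.
[WYZ] = ½·((-33/10)·(11−2) + 4·(2−(27/5)) + 2·(27/5−11)) = ½·(-297/10 − 68/5 − 56/5) = -109/4, so the X-coordinate is (-109/4)/(-109/2) = 1/2.
[XWZ] = ½·((-9)·(27/5−2) + (-33/10)·(2−7) + 2·(7−(27/5))) = ½·(-153/5 + 33/2 + 16/5) = -109/20, so the Y-coordinate is 1/10.
[XYW] = ½·((-9)·(11−(27/5)) + 4·(27/5−7) + (-33/10)·(7−11)) = ½·(-252/5 − 32/5 + 66/5) = -109/5, so the Z-coordinate is 2/5.

(1/2, 1/10, 2/5)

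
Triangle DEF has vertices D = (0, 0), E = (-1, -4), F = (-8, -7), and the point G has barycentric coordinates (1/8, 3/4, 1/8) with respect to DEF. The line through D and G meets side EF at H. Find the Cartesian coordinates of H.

(-2, -31/7)

Line DG meets EF where the D-coordinate vanishes; zeroing G's D-weight and renormalizing leaves E, F-weights 3/4 : 1/8 → (6/7, 1/7).
So H = (6/7)·E + (1/7)·F = (-2, -31/7).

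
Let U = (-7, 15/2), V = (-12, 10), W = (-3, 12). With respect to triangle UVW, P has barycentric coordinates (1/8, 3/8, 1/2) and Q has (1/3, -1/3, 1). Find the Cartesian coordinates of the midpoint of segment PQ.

(-197/48, 1049/96)

Barycentric coordinates of the midpoint are the average: (11/48, 1/48, 3/4).
Converting: (11/48)·U + (1/48)·V + (3/4)·W = (-197/48, 1049/96).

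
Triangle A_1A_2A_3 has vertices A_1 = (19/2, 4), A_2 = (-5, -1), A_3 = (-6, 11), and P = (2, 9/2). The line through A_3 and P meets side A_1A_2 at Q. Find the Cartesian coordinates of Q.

(14/3, 7/3)

Barycentric coordinates of P with respect to A_1A_2A_3: (1/2, 1/4, 1/4).
On side A_1A_2 the A_3-coordinate is zero; dropping P's A_3-weight 1/4 and renormalizing the remaining 1/2 : 1/4 gives weights 2/3, 1/3 on A_1, A_2.
Q = (2/3)·(19/2, 4) + (1/3)·(-5, -1) = (14/3, 7/3).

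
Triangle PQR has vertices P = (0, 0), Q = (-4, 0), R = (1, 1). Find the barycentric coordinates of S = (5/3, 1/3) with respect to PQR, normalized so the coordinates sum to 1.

(1, -1/3, 1/3)

Signed area of the reference triangle: [PQR] = ½·(0·(0−1) + (-4)·(1−0) + 1·(0−0)) = ½·(0 − 4 + 0) = -2.
[SQR] = ½·((5/3)·(0−1) + (-4)·(1−(1/3)) + 1·(1/3−0)) = ½·(-5/3 − 8/3 + 1/3) = -2, so the P-coordinate is (-2)/(-2) = 1.
[PSR] = ½·(0·(1/3−1) + (5/3)·(1−0) + 1·(0−(1/3))) = ½·(0 + 5/3 − 1/3) = 2/3, so the Q-coordinate is -1/3.
[PQS] = ½·(0·(0−(1/3)) + (-4)·(1/3−0) + (5/3)·(0−0)) = ½·(0 − 4/3 + 0) = -2/3, so the R-coordinate is 1/3.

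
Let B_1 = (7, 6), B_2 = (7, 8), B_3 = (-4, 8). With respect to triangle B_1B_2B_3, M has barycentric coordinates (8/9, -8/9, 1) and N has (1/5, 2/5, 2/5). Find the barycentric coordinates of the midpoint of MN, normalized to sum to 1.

Since both coordinate triples sum to 1, the midpoint's barycentrics are the componentwise average.
(8/9+1/5)/2 = 49/90; similarly -11/45 and 7/10.

(49/90, -11/45, 7/10)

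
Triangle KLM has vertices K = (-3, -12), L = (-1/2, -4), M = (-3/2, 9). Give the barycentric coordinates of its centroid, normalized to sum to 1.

The centroid is the average of the vertices, so each weight is 1/3.

(1/3, 1/3, 1/3)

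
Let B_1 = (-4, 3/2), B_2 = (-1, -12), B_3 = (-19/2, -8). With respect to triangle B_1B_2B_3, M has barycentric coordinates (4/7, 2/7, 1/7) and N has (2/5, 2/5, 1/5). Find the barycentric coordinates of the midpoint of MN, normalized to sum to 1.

Since both coordinate triples sum to 1, the midpoint's barycentrics are the componentwise average.
(4/7+2/5)/2 = 17/35; similarly 12/35 and 6/35.

(17/35, 12/35, 6/35)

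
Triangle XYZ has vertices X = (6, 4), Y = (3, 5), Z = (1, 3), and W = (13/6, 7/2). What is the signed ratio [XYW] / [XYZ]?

2/3

[XYZ] = ½·(6·(5−3) + 3·(3−4) + 1·(4−5)) = ½·(12 − 3 − 1) = 4.
[XYW] = ½·(6·(5−(7/2)) + 3·(7/2−4) + (13/6)·(4−5)) = ½·(9 − 3/2 − 13/6) = 8/3, so the ratio is (8/3)/4 = 2/3.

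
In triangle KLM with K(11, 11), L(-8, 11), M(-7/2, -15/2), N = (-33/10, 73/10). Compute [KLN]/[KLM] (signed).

1/5

[KLM] = ½·(11·(11−(-15/2)) + (-8)·(-15/2−11) + (-7/2)·(11−11)) = ½·(407/2 + 148 + 0) = 703/4.
[KLN] = ½·(11·(11−(73/10)) + (-8)·(73/10−11) + (-33/10)·(11−11)) = ½·(407/10 + 148/5 + 0) = 703/20, so the ratio is (703/20)/(703/4) = 1/5.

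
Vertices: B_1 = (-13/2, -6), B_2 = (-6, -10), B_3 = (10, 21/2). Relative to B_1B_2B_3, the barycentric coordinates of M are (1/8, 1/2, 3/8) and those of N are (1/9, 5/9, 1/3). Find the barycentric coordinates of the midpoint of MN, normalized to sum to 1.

(17/144, 19/36, 17/48)

Since both coordinate triples sum to 1, the midpoint's barycentrics are the componentwise average.
(1/8+1/9)/2 = 17/144; similarly 19/36 and 17/48.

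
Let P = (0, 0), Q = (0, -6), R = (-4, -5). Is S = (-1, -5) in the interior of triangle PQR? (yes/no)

yes

Barycentric coordinates of S: (1/8, 5/8, 1/4).
The three coordinates are positive, positive, positive; a point is interior exactly when all three are positive.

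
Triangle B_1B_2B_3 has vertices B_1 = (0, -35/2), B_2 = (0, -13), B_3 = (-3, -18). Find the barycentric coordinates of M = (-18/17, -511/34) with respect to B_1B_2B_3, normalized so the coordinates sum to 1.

Signed area of the reference triangle: [B_1B_2B_3] = ½·(0·(-13−(-18)) + 0·(-18−(-35/2)) + (-3)·(-35/2−(-13))) = ½·(0 + 0 + 27/2) = 27/4.
[MB_2B_3] = ½·((-18/17)·(-13−(-18)) + 0·(-18−(-511/34)) + (-3)·(-511/34−(-13))) = ½·(-90/17 + 0 + 207/34) = 27/68, so the B_1-coordinate is (27/68)/(27/4) = 1/17.
[B_1MB_3] = ½·(0·(-511/34−(-18)) + (-18/17)·(-18−(-35/2)) + (-3)·(-35/2−(-511/34))) = ½·(0 + 9/17 + 126/17) = 135/34, so the B_2-coordinate is 10/17.
[B_1B_2M] = ½·(0·(-13−(-511/34)) + 0·(-511/34−(-35/2)) + (-18/17)·(-35/2−(-13))) = ½·(0 + 0 + 81/17) = 81/34, so the B_3-coordinate is 6/17.

(1/17, 10/17, 6/17)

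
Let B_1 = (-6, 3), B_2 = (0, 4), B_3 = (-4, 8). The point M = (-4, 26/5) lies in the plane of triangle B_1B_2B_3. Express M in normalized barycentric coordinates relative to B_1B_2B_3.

Signed area of the reference triangle: [B_1B_2B_3] = ½·((-6)·(4−8) + 0·(8−3) + (-4)·(3−4)) = ½·(24 + 0 + 4) = 14.
[MB_2B_3] = ½·((-4)·(4−8) + 0·(8−(26/5)) + (-4)·(26/5−4)) = ½·(16 + 0 − 24/5) = 28/5, so the B_1-coordinate is (28/5)/14 = 2/5.
[B_1MB_3] = ½·((-6)·(26/5−8) + (-4)·(8−3) + (-4)·(3−(26/5))) = ½·(84/5 − 20 + 44/5) = 14/5, so the B_2-coordinate is 1/5.
[B_1B_2M] = ½·((-6)·(4−(26/5)) + 0·(26/5−3) + (-4)·(3−4)) = ½·(36/5 + 0 + 4) = 28/5, so the B_3-coordinate is 2/5.

(2/5, 1/5, 2/5)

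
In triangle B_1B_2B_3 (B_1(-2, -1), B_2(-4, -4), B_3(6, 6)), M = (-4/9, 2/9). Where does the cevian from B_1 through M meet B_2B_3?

(8/3, 8/3)

Barycentric coordinates of M with respect to B_1B_2B_3: (2/3, 1/9, 2/9).
On side B_2B_3 the B_1-coordinate is zero; dropping M's B_1-weight 2/3 and renormalizing the remaining 1/9 : 2/9 gives weights 1/3, 2/3 on B_2, B_3.
N = (1/3)·(-4, -4) + (2/3)·(6, 6) = (8/3, 8/3).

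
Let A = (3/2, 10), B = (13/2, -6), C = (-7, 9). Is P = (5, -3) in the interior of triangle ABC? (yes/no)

yes

Barycentric coordinates of P: (6/47, 38/47, 3/47).
The three coordinates are positive, positive, positive; a point is interior exactly when all three are positive.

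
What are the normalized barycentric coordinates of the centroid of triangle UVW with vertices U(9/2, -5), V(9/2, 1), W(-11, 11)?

The centroid is the average of the vertices, so each weight is 1/3.

(1/3, 1/3, 1/3)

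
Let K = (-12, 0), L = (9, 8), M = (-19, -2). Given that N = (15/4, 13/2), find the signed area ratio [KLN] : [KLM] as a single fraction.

[KLM] = ½·((-12)·(8−(-2)) + 9·(-2−0) + (-19)·(0−8)) = ½·(-120 − 18 + 152) = 7.
[KLN] = ½·((-12)·(8−(13/2)) + 9·(13/2−0) + (15/4)·(0−8)) = ½·(-18 + 117/2 − 30) = 21/4, so the ratio is (21/4)/7 = 3/4.

3/4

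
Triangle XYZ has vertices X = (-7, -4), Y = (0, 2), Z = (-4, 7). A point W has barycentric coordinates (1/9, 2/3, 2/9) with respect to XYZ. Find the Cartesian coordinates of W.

(-5/3, 22/9)

W = (1/9)·X + (2/3)·Y + (2/9)·Z.
x-coordinate: (1/9)·(-7) + (2/3)·0 + (2/9)·(-4) = -5/3.
y-coordinate: (1/9)·(-4) + (2/3)·2 + (2/9)·7 = 22/9.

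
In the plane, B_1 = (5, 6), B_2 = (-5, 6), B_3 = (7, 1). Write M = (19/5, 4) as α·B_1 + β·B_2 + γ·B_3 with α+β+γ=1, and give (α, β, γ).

(2/5, 1/5, 2/5)

Signed area of the reference triangle: [B_1B_2B_3] = ½·(5·(6−1) + (-5)·(1−6) + 7·(6−6)) = ½·(25 + 25 + 0) = 25.
[MB_2B_3] = ½·((19/5)·(6−1) + (-5)·(1−4) + 7·(4−6)) = ½·(19 + 15 − 14) = 10, so the B_1-coordinate is 10/25 = 2/5.
[B_1MB_3] = ½·(5·(4−1) + (19/5)·(1−6) + 7·(6−4)) = ½·(15 − 19 + 14) = 5, so the B_2-coordinate is 1/5.
[B_1B_2M] = ½·(5·(6−4) + (-5)·(4−6) + (19/5)·(6−6)) = ½·(10 + 10 + 0) = 10, so the B_3-coordinate is 2/5.
Check: 2/5 + 1/5 + 2/5 = 1.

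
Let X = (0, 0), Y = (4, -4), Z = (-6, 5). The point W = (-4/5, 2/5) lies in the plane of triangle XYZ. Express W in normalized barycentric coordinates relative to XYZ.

Signed area of the reference triangle: [XYZ] = ½·(0·(-4−5) + 4·(5−0) + (-6)·(0−(-4))) = ½·(0 + 20 − 24) = -2.
[WYZ] = ½·((-4/5)·(-4−5) + 4·(5−(2/5)) + (-6)·(2/5−(-4))) = ½·(36/5 + 92/5 − 132/5) = -2/5, so the X-coordinate is (-2/5)/(-2) = 1/5.
[XWZ] = ½·(0·(2/5−5) + (-4/5)·(5−0) + (-6)·(0−(2/5))) = ½·(0 − 4 + 12/5) = -4/5, so the Y-coordinate is 2/5.
[XYW] = ½·(0·(-4−(2/5)) + 4·(2/5−0) + (-4/5)·(0−(-4))) = ½·(0 + 8/5 − 16/5) = -4/5, so the Z-coordinate is 2/5.

(1/5, 2/5, 2/5)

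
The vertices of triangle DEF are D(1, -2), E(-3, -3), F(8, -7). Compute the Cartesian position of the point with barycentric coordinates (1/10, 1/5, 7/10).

G = (1/10)·D + (1/5)·E + (7/10)·F.
x-coordinate: (1/10)·1 + (1/5)·(-3) + (7/10)·8 = 51/10.
y-coordinate: (1/10)·(-2) + (1/5)·(-3) + (7/10)·(-7) = -57/10.

(51/10, -57/10)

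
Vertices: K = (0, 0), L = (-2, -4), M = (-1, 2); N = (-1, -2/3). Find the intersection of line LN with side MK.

Barycentric coordinates of N with respect to KLM: (1/3, 1/3, 1/3).
On side MK the L-coordinate is zero; dropping N's L-weight 1/3 and renormalizing the remaining 1/3 : 1/3 gives weights 1/2, 1/2 on M, K.
J = (1/2)·(-1, 2) + (1/2)·(0, 0) = (-1/2, 1).

(-1/2, 1)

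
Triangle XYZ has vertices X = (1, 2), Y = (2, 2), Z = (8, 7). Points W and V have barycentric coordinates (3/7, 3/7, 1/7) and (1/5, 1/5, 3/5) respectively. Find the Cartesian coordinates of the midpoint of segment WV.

Barycentric coordinates of the midpoint are the average: (11/35, 11/35, 13/35).
Converting: (11/35)·X + (11/35)·Y + (13/35)·Z = (137/35, 27/7).

(137/35, 27/7)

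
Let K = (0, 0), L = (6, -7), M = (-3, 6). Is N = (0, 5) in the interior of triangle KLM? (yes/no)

no

Barycentric coordinates of N: (-2, 1, 2).
The three coordinates are negative, positive, positive; a point is interior exactly when all three are positive.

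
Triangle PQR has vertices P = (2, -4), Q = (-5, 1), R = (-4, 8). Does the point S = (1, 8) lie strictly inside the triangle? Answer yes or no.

no

Barycentric coordinates of S: (35/54, -10/9, 79/54).
The three coordinates are positive, negative, positive; a point is interior exactly when all three are positive.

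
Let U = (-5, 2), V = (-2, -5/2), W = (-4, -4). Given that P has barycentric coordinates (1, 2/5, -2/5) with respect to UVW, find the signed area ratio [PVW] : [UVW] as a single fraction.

1

The signed ratio [PVW]/[UVW] equals the barycentric coordinate of P at vertex U, which is 1.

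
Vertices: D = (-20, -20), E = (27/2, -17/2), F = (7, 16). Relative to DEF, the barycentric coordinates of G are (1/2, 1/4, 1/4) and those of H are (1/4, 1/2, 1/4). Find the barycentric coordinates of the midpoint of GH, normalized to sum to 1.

Since both coordinate triples sum to 1, the midpoint's barycentrics are the componentwise average.
(1/2+1/4)/2 = 3/8; similarly 3/8 and 1/4.

(3/8, 3/8, 1/4)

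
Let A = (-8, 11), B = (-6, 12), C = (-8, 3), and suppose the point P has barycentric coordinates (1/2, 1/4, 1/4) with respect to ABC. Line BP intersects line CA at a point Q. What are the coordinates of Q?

(-8, 25/3)

Line BP meets CA where the B-coordinate vanishes; zeroing P's B-weight and renormalizing leaves C, A-weights 1/4 : 1/2 → (1/3, 2/3).
So Q = (1/3)·C + (2/3)·A = (-8, 25/3).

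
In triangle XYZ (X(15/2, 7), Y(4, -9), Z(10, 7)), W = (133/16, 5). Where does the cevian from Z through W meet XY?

(53/8, 3)

Barycentric coordinates of W with respect to XYZ: (3/8, 1/8, 1/2).
On side XY the Z-coordinate is zero; dropping W's Z-weight 1/2 and renormalizing the remaining 3/8 : 1/8 gives weights 3/4, 1/4 on X, Y.
V = (3/4)·(15/2, 7) + (1/4)·(4, -9) = (53/8, 3).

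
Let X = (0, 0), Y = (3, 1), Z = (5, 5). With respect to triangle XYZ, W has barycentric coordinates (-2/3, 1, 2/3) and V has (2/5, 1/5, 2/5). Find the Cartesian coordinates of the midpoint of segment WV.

(67/15, 49/15)

Barycentric coordinates of the midpoint are the average: (-2/15, 3/5, 8/15).
Converting: (-2/15)·X + (3/5)·Y + (8/15)·Z = (67/15, 49/15).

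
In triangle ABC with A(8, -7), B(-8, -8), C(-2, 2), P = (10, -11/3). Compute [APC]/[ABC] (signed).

[ABC] = ½·(8·(-8−2) + (-8)·(2−(-7)) + (-2)·(-7−(-8))) = ½·(-80 − 72 − 2) = -77.
[APC] = ½·(8·(-11/3−2) + 10·(2−(-7)) + (-2)·(-7−(-11/3))) = ½·(-136/3 + 90 + 20/3) = 77/3, so the ratio is (77/3)/(-77) = -1/3.

-1/3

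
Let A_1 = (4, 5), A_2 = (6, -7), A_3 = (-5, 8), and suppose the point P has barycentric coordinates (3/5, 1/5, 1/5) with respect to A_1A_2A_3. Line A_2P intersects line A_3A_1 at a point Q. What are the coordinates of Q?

(7/4, 23/4)

Line A_2P meets A_3A_1 where the A_2-coordinate vanishes; zeroing P's A_2-weight and renormalizing leaves A_3, A_1-weights 1/5 : 3/5 → (1/4, 3/4).
So Q = (1/4)·A_3 + (3/4)·A_1 = (7/4, 23/4).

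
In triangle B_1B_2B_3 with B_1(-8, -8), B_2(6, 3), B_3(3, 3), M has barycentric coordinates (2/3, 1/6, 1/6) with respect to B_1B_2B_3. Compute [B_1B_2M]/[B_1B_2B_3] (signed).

The signed ratio [B_1B_2M]/[B_1B_2B_3] equals the barycentric coordinate of M at vertex B_3, which is 1/6.

1/6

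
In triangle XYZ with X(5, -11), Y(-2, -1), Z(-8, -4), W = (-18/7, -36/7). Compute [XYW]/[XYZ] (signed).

[XYZ] = ½·(5·(-1−(-4)) + (-2)·(-4−(-11)) + (-8)·(-11−(-1))) = ½·(15 − 14 + 80) = 81/2.
[XYW] = ½·(5·(-1−(-36/7)) + (-2)·(-36/7−(-11)) + (-18/7)·(-11−(-1))) = ½·(145/7 − 82/7 + 180/7) = 243/14, so the ratio is (243/14)/(81/2) = 3/7.

3/7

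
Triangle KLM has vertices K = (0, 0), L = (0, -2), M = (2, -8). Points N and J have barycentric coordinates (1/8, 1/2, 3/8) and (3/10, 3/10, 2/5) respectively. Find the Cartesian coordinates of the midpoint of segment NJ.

Barycentric coordinates of the midpoint are the average: (17/80, 2/5, 31/80).
Converting: (17/80)·K + (2/5)·L + (31/80)·M = (31/40, -39/10).

(31/40, -39/10)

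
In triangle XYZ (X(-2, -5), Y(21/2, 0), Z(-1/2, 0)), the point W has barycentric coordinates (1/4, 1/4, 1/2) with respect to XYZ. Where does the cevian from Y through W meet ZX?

(-1, -5/3)

Line YW meets ZX where the Y-coordinate vanishes; zeroing W's Y-weight and renormalizing leaves Z, X-weights 1/2 : 1/4 → (2/3, 1/3).
So V = (2/3)·Z + (1/3)·X = (-1, -5/3).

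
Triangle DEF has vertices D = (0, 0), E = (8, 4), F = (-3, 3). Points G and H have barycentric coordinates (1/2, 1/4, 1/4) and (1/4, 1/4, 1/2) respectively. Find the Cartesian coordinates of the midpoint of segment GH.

(7/8, 17/8)

Barycentric coordinates of the midpoint are the average: (3/8, 1/4, 3/8).
Converting: (3/8)·D + (1/4)·E + (3/8)·F = (7/8, 17/8).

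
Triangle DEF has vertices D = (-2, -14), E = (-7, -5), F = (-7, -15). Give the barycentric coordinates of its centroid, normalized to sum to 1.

(1/3, 1/3, 1/3)

The centroid is the average of the vertices, so each weight is 1/3.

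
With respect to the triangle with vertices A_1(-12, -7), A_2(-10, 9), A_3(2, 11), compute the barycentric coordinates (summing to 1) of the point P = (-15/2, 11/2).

Signed area of the reference triangle: [A_1A_2A_3] = ½·((-12)·(9−11) + (-10)·(11−(-7)) + 2·(-7−9)) = ½·(24 − 180 − 32) = -94.
[PA_2A_3] = ½·((-15/2)·(9−11) + (-10)·(11−(11/2)) + 2·(11/2−9)) = ½·(15 − 55 − 7) = -47/2, so the A_1-coordinate is (-47/2)/(-94) = 1/4.
[A_1PA_3] = ½·((-12)·(11/2−11) + (-15/2)·(11−(-7)) + 2·(-7−(11/2))) = ½·(66 − 135 − 25) = -47, so the A_2-coordinate is 1/2.
[A_1A_2P] = ½·((-12)·(9−(11/2)) + (-10)·(11/2−(-7)) + (-15/2)·(-7−9)) = ½·(-42 − 125 + 120) = -47/2, so the A_3-coordinate is 1/4.

(1/4, 1/2, 1/4)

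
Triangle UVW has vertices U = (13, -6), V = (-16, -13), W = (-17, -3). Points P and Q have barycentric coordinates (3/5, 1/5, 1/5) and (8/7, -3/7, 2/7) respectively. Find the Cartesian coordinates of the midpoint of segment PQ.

(316/35, -313/70)

Barycentric coordinates of the midpoint are the average: (61/70, -4/35, 17/70).
Converting: (61/70)·U + (-4/35)·V + (17/70)·W = (316/35, -313/70).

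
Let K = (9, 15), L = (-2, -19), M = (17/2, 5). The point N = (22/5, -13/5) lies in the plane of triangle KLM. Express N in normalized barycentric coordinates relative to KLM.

Signed area of the reference triangle: [KLM] = ½·(9·(-19−5) + (-2)·(5−15) + (17/2)·(15−(-19))) = ½·(-216 + 20 + 289) = 93/2.
[NLM] = ½·((22/5)·(-19−5) + (-2)·(5−(-13/5)) + (17/2)·(-13/5−(-19))) = ½·(-528/5 − 76/5 + 697/5) = 93/10, so the K-coordinate is (93/10)/(93/2) = 1/5.
[KNM] = ½·(9·(-13/5−5) + (22/5)·(5−15) + (17/2)·(15−(-13/5))) = ½·(-342/5 − 44 + 748/5) = 93/5, so the L-coordinate is 2/5.
[KLN] = ½·(9·(-19−(-13/5)) + (-2)·(-13/5−15) + (22/5)·(15−(-19))) = ½·(-738/5 + 176/5 + 748/5) = 93/5, so the M-coordinate is 2/5.
Check: 1/5 + 2/5 + 2/5 = 1.

(1/5, 2/5, 2/5)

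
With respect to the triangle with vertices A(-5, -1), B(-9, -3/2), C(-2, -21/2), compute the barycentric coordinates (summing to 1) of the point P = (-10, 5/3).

Signed area of the reference triangle: [ABC] = ½·((-5)·(-3/2−(-21/2)) + (-9)·(-21/2−(-1)) + (-2)·(-1−(-3/2))) = ½·(-45 + 171/2 − 1) = 79/4.
[PBC] = ½·((-10)·(-3/2−(-21/2)) + (-9)·(-21/2−(5/3)) + (-2)·(5/3−(-3/2))) = ½·(-90 + 219/2 − 19/3) = 79/12, so the A-coordinate is (79/12)/(79/4) = 1/3.
[APC] = ½·((-5)·(5/3−(-21/2)) + (-10)·(-21/2−(-1)) + (-2)·(-1−(5/3))) = ½·(-365/6 + 95 + 16/3) = 79/4, so the B-coordinate is 1.
[ABP] = ½·((-5)·(-3/2−(5/3)) + (-9)·(5/3−(-1)) + (-10)·(-1−(-3/2))) = ½·(95/6 − 24 − 5) = -79/12, so the C-coordinate is -1/3.

(1/3, 1, -1/3)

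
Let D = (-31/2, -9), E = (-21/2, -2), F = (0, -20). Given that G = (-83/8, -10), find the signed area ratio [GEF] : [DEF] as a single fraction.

[DEF] = ½·((-31/2)·(-2−(-20)) + (-21/2)·(-20−(-9)) + 0·(-9−(-2))) = ½·(-279 + 231/2 + 0) = -327/4.
[GEF] = ½·((-83/8)·(-2−(-20)) + (-21/2)·(-20−(-10)) + 0·(-10−(-2))) = ½·(-747/4 + 105 + 0) = -327/8, so the ratio is (-327/8)/(-327/4) = 1/2.

1/2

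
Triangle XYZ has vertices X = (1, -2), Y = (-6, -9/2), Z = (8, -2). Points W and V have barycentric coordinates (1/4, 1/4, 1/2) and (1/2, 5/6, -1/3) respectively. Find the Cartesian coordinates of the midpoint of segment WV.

(-53/24, -161/48)

Barycentric coordinates of the midpoint are the average: (3/8, 13/24, 1/12).
Converting: (3/8)·X + (13/24)·Y + (1/12)·Z = (-53/24, -161/48).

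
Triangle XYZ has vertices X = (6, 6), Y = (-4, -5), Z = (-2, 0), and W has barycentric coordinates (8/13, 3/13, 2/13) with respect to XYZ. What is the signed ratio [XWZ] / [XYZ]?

3/13

The signed ratio [XWZ]/[XYZ] equals the barycentric coordinate of W at vertex Y, which is 3/13.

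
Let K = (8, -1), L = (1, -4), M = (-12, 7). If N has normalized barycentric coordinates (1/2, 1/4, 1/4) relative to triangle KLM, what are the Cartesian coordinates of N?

(5/4, 1/4)

N = (1/2)·K + (1/4)·L + (1/4)·M.
x-coordinate: (1/2)·8 + (1/4)·1 + (1/4)·(-12) = 5/4.
y-coordinate: (1/2)·(-1) + (1/4)·(-4) + (1/4)·7 = 1/4.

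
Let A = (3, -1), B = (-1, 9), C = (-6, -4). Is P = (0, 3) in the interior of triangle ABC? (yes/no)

yes

Barycentric coordinates of P: (43/102, 15/34, 7/51).
The three coordinates are positive, positive, positive; a point is interior exactly when all three are positive.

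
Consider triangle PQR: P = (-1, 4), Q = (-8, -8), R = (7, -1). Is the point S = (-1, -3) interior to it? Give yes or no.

Barycentric coordinates of S: (26/131, 56/131, 49/131).
The three coordinates are positive, positive, positive; a point is interior exactly when all three are positive.

yes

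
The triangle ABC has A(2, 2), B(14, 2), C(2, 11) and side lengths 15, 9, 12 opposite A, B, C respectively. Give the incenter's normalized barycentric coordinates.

(5/12, 1/4, 1/3)

The incenter has barycentric coordinates proportional to the opposite side lengths: (15 : 9 : 12).
Normalizing by 15+9+12 = 36 gives (5/12, 1/4, 1/3).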